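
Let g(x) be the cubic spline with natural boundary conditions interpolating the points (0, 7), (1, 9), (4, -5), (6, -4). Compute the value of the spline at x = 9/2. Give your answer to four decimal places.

With σ_i denoting the second derivative at x_i, h_i = 1, 3, 2, and Δ_i = (y_(i+1) − y_i)/h_i = 2, -14/3, 1/2:
  1·σ_0 + 8·σ_1 + 3·σ_2 = 6(Δ_1 - Δ_0) = -40
  3·σ_1 + 10·σ_2 + 2·σ_3 = 6(Δ_2 - Δ_1) = 31
Natural end conditions: σ_0 = σ_3 = 0.
Solving the tridiagonal system: σ_0 = 0, σ_1 = -493/71, σ_2 = 368/71, σ_3 = 0.
On [4, 6], g(x) = -5 - 1259/426·(x - 4) + 184/71·(x - 4)² - 92/213·(x - 4)³.
With (x - 4) = 1/2: g(9/2) = -1671/284.

-5.8838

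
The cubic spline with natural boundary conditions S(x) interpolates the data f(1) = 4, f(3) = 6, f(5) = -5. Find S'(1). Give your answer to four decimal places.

2.6250

With M_i denoting the second derivative at x_i, h_i = 2, 2, and Δ_i = (y_(i+1) − y_i)/h_i = 1, -11/2:
  2·M_0 + 8·M_1 + 2·M_2 = 6(Δ_1 - Δ_0) = -39
Natural end conditions: M_0 = M_2 = 0.
Solving the tridiagonal system: M_0 = 0, M_1 = -39/8, M_2 = 0.
On [1, 3], S'(x) = b_0 + 2c_0·(x - 1) + 3d_0·(x - 1)² with b_0 = Δ_0 - h_0(2M_0 + M_1)/6 = 21/8, c_0 = M_0/2 = 0, d_0 = (M_1 - M_0)/(6h_0) = -13/32. So S'(1) = 21/8.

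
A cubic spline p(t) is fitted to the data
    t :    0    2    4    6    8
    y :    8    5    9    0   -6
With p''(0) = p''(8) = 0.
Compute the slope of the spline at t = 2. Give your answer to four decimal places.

Write σ_i for p''(x_i). With h_i = 2, 2, 2, 2 and divided differences Δ_i = -3/2, 2, -9/2, -3, the continuity of p' gives the tridiagonal system
  2·σ_0 + 8·σ_1 + 2·σ_2 = 6(Δ_1 - Δ_0) = 21
  2·σ_1 + 8·σ_2 + 2·σ_3 = 6(Δ_2 - Δ_1) = -39
  2·σ_2 + 8·σ_3 + 2·σ_4 = 6(Δ_3 - Δ_2) = 9
Natural end conditions: σ_0 = σ_4 = 0.
Hence σ_0 = 0, σ_1 = 30/7, σ_2 = -93/14, σ_3 = 39/14, σ_4 = 0.
On [2, 4], p'(t) = b_1 + 2c_1·(t - 2) + 3d_1·(t - 2)² with b_1 = Δ_1 - h_1(2σ_1 + σ_2)/6 = 19/14, c_1 = σ_1/2 = 15/7, d_1 = (σ_2 - σ_1)/(6h_1) = -51/56. So p'(2) = 19/14.

1.3571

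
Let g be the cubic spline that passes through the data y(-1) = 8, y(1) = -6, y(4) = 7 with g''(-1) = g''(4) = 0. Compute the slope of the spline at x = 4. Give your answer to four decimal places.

Put M_i = g'' at the i-th knot. Here h = (2, 3) and Δ = (-7, 13/3), so the interior equations h_(i-1)·M_(i-1) + 2(h_(i-1)+h_i)·M_i + h_i·M_(i+1) = 6(Δ_i − Δ_(i-1)) read
  2·M_0 + 10·M_1 + 3·M_2 = 6(Δ_1 - Δ_0) = 68
Natural end conditions: M_0 = M_2 = 0.
Hence M_0 = 0, M_1 = 34/5, M_2 = 0.
On [1, 4], g'(x) = b_1 + 2c_1·(x - 1) + 3d_1·(x - 1)² with b_1 = Δ_1 - h_1(2M_1 + M_2)/6 = -37/15, c_1 = M_1/2 = 17/5, d_1 = (M_2 - M_1)/(6h_1) = -17/45. So g'(4) = 116/15.

7.7333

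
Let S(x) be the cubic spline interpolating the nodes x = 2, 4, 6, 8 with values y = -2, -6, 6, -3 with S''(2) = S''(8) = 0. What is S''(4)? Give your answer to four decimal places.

8.5000

Write M_i for S''(x_i). With h_i = 2, 2, 2 and divided differences Δ_i = -2, 6, -9/2, the continuity of S' gives the tridiagonal system
  2·M_0 + 8·M_1 + 2·M_2 = 6(Δ_1 - Δ_0) = 48
  2·M_1 + 8·M_2 + 2·M_3 = 6(Δ_2 - Δ_1) = -63
Natural end conditions: M_0 = M_3 = 0.
Solving: M_0 = 0, M_1 = 17/2, M_2 = -10, M_3 = 0.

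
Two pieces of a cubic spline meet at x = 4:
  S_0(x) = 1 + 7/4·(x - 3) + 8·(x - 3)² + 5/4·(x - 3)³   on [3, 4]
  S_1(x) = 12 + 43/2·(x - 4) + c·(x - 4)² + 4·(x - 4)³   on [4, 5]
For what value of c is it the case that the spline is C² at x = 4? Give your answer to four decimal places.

S_0''(x) = 16 + 15/2·(x - 3), so S_0''(4) = 47/2. On the right, S_1''(4) = 2c, so c = 47/4.

11.7500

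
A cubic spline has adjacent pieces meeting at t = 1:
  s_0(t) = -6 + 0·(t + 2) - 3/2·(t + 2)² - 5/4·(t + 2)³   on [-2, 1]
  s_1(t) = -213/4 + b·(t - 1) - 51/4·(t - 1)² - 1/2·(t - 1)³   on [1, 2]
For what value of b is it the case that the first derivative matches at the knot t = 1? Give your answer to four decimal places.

s_0'(t) = 0 - 3·(t + 2) - 15/4·(t + 2)², so s_0'(1) = -171/4. On the right, s_1'(1) = b, so b = -171/4.

-42.7500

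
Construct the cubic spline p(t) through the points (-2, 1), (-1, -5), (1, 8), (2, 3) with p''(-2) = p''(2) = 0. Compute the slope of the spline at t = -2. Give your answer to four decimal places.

Put m_i = p'' at the i-th knot. Here h = (1, 2, 1) and Δ = (-6, 13/2, -5), so the interior equations h_(i-1)·m_(i-1) + 2(h_(i-1)+h_i)·m_i + h_i·m_(i+1) = 6(Δ_i − Δ_(i-1)) read
  1·m_0 + 6·m_1 + 2·m_2 = 6(Δ_1 - Δ_0) = 75
  2·m_1 + 6·m_2 + 1·m_3 = 6(Δ_2 - Δ_1) = -69
Natural end conditions: m_0 = m_3 = 0.
Solving: m_0 = 0, m_1 = 147/8, m_2 = -141/8, m_3 = 0.
On [-2, -1], p'(t) = b_0 + 2c_0·(t + 2) + 3d_0·(t + 2)² with b_0 = Δ_0 - h_0(2m_0 + m_1)/6 = -145/16, c_0 = m_0/2 = 0, d_0 = (m_1 - m_0)/(6h_0) = 49/16. So p'(-2) = -145/16.

-9.0625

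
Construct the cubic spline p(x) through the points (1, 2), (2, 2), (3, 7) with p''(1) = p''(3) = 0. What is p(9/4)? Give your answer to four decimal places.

2.8398

With M_i denoting the second derivative at x_i, h_i = 1, 1, and Δ_i = (y_(i+1) − y_i)/h_i = 0, 5:
  1·M_0 + 4·M_1 + 1·M_2 = 6(Δ_1 - Δ_0) = 30
Natural end conditions: M_0 = M_2 = 0.
Solving: M_0 = 0, M_1 = 15/2, M_2 = 0.
On [2, 3], p(x) = 2 + 5/2·(x - 2) + 15/4·(x - 2)² - 5/4·(x - 2)³.
With (x - 2) = 1/4: p(9/4) = 727/256.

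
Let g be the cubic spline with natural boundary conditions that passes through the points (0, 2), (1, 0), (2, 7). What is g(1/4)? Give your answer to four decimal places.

0.9727

Write M_i for g''(x_i). With h_i = 1, 1 and divided differences Δ_i = -2, 7, the continuity of g' gives the tridiagonal system
  1·M_0 + 4·M_1 + 1·M_2 = 6(Δ_1 - Δ_0) = 54
Natural end conditions: M_0 = M_2 = 0.
Hence M_0 = 0, M_1 = 27/2, M_2 = 0.
On [0, 1], g(x) = 2 - 17/4·x + 0·x² + 9/4·x³.
With x = 1/4: g(1/4) = 249/256.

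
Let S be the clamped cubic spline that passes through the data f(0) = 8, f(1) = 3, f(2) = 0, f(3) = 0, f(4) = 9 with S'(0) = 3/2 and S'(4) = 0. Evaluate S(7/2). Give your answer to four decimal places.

Let m_i = S''(x_i). Step sizes h_i = 1, 1, 1, 1; slopes of the chords Δ_i = (y_(i+1) - y_i)/h_i = -5, -3, 0, 9.
  1·m_0 + 4·m_1 + 1·m_2 = 6(Δ_1 - Δ_0) = 12
  1·m_1 + 4·m_2 + 1·m_3 = 6(Δ_2 - Δ_1) = 18
  1·m_2 + 4·m_3 + 1·m_4 = 6(Δ_3 - Δ_2) = 54
Clamped end conditions give two more equations: 2h_0·m_0 + h_0·m_1 = 6(Δ_0 - S'(0)) = -39 and h_3·m_3 + 2h_3·m_4 = 6(S'(4) - Δ_3) = -54.
Forward elimination and back-substitution give m_0 = -1377/56, m_1 = 285/28, m_2 = -33/8, m_3 = 681/28, m_4 = -2193/56.
On [3, 4], S(x) = 0 + 831/112·(x - 3) + 681/56·(x - 3)² - 1185/112·(x - 3)³.
With (x - 3) = 1/2: S(7/2) = 4863/896.

5.4275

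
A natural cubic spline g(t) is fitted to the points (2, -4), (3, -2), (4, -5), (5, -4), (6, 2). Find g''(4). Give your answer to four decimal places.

6.8571

Put m_i = g'' at the i-th knot. Here h = (1, 1, 1, 1) and Δ = (2, -3, 1, 6), so the interior equations h_(i-1)·m_(i-1) + 2(h_(i-1)+h_i)·m_i + h_i·m_(i+1) = 6(Δ_i − Δ_(i-1)) read
  1·m_0 + 4·m_1 + 1·m_2 = 6(Δ_1 - Δ_0) = -30
  1·m_1 + 4·m_2 + 1·m_3 = 6(Δ_2 - Δ_1) = 24
  1·m_2 + 4·m_3 + 1·m_4 = 6(Δ_3 - Δ_2) = 30
Natural end conditions: m_0 = m_4 = 0.
Hence m_0 = 0, m_1 = -129/14, m_2 = 48/7, m_3 = 81/14, m_4 = 0.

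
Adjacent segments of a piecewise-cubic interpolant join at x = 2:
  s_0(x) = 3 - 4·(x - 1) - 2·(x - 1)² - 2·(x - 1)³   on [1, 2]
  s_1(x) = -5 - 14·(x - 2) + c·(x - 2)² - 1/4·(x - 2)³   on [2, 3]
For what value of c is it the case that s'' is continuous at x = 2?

-8

s_0''(x) = -4 - 12·(x - 1), so s_0''(2) = -16. On the right, s_1''(2) = 2c, so c = -8.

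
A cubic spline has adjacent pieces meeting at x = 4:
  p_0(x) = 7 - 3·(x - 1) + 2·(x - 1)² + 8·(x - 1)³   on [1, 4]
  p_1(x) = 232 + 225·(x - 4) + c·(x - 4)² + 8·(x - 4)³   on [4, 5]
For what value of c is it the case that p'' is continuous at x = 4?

p_0''(x) = 4 + 48·(x - 1), so p_0''(4) = 148. On the right, p_1''(4) = 2c, so c = 74.

74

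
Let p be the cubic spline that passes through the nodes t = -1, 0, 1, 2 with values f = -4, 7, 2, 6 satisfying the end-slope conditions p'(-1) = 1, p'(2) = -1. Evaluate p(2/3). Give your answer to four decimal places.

With M_i denoting the second derivative at x_i, h_i = 1, 1, 1, and Δ_i = (y_(i+1) − y_i)/h_i = 11, -5, 4:
  1·M_0 + 4·M_1 + 1·M_2 = 6(Δ_1 - Δ_0) = -96
  1·M_1 + 4·M_2 + 1·M_3 = 6(Δ_2 - Δ_1) = 54
Clamped end conditions give two more equations: 2h_0·M_0 + h_0·M_1 = 6(Δ_0 - p'(-1)) = 60 and h_2·M_2 + 2h_2·M_3 = 6(p'(2) - Δ_2) = -30.
Solving the tridiagonal system: M_0 = 158/3, M_1 = -136/3, M_2 = 98/3, M_3 = -94/3.
On [0, 1], p(t) = 7 + 14/3·t - 68/3·t² + 13·t³.
With t = 2/3: p(2/3) = 35/9.

3.8889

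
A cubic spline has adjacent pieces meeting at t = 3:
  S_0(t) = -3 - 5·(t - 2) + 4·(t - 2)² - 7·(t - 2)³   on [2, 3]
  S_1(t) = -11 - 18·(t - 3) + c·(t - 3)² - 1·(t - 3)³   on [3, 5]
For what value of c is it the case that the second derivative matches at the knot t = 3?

-17

S_0''(t) = 8 - 42·(t - 2), so S_0''(3) = -34. On the right, S_1''(3) = 2c, so c = -17.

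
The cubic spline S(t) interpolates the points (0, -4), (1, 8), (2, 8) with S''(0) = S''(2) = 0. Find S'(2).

With σ_i denoting the second derivative at x_i, h_i = 1, 1, and Δ_i = (y_(i+1) − y_i)/h_i = 12, 0:
  1·σ_0 + 4·σ_1 + 1·σ_2 = 6(Δ_1 - Δ_0) = -72
Natural end conditions: σ_0 = σ_2 = 0.
Solving: σ_0 = 0, σ_1 = -18, σ_2 = 0.
On [1, 2], S'(t) = b_1 + 2c_1·(t - 1) + 3d_1·(t - 1)² with b_1 = Δ_1 - h_1(2σ_1 + σ_2)/6 = 6, c_1 = σ_1/2 = -9, d_1 = (σ_2 - σ_1)/(6h_1) = 3. So S'(2) = -3.

-3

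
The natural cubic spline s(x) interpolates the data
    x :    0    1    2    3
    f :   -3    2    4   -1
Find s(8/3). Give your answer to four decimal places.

With M_i denoting the second derivative at x_i, h_i = 1, 1, 1, and Δ_i = (y_(i+1) − y_i)/h_i = 5, 2, -5:
  1·M_0 + 4·M_1 + 1·M_2 = 6(Δ_1 - Δ_0) = -18
  1·M_1 + 4·M_2 + 1·M_3 = 6(Δ_2 - Δ_1) = -42
Natural end conditions: M_0 = M_3 = 0.
Solving: M_0 = 0, M_1 = -2, M_2 = -10, M_3 = 0.
On [2, 3], s(x) = 4 - 5/3·(x - 2) - 5·(x - 2)² + 5/3·(x - 2)³.
With (x - 2) = 2/3: s(8/3) = 94/81.

1.1605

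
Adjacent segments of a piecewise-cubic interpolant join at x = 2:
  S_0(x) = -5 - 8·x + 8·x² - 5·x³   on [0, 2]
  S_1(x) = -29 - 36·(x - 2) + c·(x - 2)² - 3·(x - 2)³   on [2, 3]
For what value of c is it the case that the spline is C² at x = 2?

-22

S_0''(x) = 16 - 30·x, so S_0''(2) = -44. On the right, S_1''(2) = 2c, so c = -22.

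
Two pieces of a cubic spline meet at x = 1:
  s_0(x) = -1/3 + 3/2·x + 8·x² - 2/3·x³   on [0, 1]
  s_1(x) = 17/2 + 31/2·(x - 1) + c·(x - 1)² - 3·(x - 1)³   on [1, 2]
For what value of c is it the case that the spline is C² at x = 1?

6

s_0''(x) = 16 - 4·x, so s_0''(1) = 12. On the right, s_1''(1) = 2c, so c = 6.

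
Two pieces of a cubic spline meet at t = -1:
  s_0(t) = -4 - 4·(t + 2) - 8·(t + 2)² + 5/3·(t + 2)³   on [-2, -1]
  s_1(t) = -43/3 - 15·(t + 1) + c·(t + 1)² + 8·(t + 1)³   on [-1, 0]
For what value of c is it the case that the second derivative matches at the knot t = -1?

s_0''(t) = -16 + 10·(t + 2), so s_0''(-1) = -6. On the right, s_1''(-1) = 2c, so c = -3.

-3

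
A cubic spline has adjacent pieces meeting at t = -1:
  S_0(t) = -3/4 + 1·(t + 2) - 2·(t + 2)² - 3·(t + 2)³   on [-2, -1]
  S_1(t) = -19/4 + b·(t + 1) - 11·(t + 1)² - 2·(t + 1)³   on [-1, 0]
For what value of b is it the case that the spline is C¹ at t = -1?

-12

S_0'(t) = 1 - 4·(t + 2) - 9·(t + 2)², so S_0'(-1) = -12. On the right, S_1'(-1) = b, so b = -12.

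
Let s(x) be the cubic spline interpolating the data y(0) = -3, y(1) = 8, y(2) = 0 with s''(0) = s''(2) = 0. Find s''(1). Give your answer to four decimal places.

Let M_i = s''(x_i). Step sizes h_i = 1, 1; slopes of the chords Δ_i = (y_(i+1) - y_i)/h_i = 11, -8.
  1·M_0 + 4·M_1 + 1·M_2 = 6(Δ_1 - Δ_0) = -114
Natural end conditions: M_0 = M_2 = 0.
Forward elimination and back-substitution give M_0 = 0, M_1 = -57/2, M_2 = 0.

-28.5000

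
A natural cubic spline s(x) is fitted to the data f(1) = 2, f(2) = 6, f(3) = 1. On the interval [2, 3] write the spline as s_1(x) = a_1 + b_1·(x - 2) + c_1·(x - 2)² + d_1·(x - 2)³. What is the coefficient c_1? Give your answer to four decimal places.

Write m_i for s''(x_i). With h_i = 1, 1 and divided differences Δ_i = 4, -5, the continuity of s' gives the tridiagonal system
  1·m_0 + 4·m_1 + 1·m_2 = 6(Δ_1 - Δ_0) = -54
Natural end conditions: m_0 = m_2 = 0.
Hence m_0 = 0, m_1 = -27/2, m_2 = 0.
On [2, 3], with s_1(x) = a_1 + b_1·(x - 2) + c_1·(x - 2)² + d_1·(x - 2)³: c_1 = m_1/2 = -27/4, d_1 = (m_2 - m_1)/(6h_1) = 9/4, b_1 = Δ_1 - h_1(2m_1 + m_2)/6 = -1/2.

-6.7500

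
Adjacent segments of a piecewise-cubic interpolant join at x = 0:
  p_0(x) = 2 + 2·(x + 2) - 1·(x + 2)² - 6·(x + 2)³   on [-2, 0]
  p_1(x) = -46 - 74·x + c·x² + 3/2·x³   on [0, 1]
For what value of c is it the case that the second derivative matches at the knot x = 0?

p_0''(x) = -2 - 36·(x + 2), so p_0''(0) = -74. On the right, p_1''(0) = 2c, so c = -37.

-37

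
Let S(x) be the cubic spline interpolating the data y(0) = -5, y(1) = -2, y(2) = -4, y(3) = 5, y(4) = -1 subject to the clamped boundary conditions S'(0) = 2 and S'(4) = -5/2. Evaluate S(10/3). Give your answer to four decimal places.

Write σ_i for S''(x_i). With h_i = 1, 1, 1, 1 and divided differences Δ_i = 3, -2, 9, -6, the continuity of S' gives the tridiagonal system
  1·σ_0 + 4·σ_1 + 1·σ_2 = 6(Δ_1 - Δ_0) = -30
  1·σ_1 + 4·σ_2 + 1·σ_3 = 6(Δ_2 - Δ_1) = 66
  1·σ_2 + 4·σ_3 + 1·σ_4 = 6(Δ_3 - Δ_2) = -90
Clamped end conditions give two more equations: 2h_0·σ_0 + h_0·σ_1 = 6(Δ_0 - S'(0)) = 6 and h_3·σ_3 + 2h_3·σ_4 = 6(S'(4) - Δ_3) = 21.
Forward elimination and back-substitution give σ_0 = 675/56, σ_1 = -507/28, σ_2 = 243/8, σ_3 = -1047/28, σ_4 = 1635/56.
On [3, 4], S(x) = 5 + 179/112·(x - 3) - 1047/56·(x - 3)² + 1243/112·(x - 3)³.
With (x - 3) = 1/3: S(10/3) = 2923/756.

3.8664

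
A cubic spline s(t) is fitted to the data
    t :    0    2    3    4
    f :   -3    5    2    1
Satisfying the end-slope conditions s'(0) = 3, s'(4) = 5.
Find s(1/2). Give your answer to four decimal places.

Put m_i = s'' at the i-th knot. Here h = (2, 1, 1) and Δ = (4, -3, -1), so the interior equations h_(i-1)·m_(i-1) + 2(h_(i-1)+h_i)·m_i + h_i·m_(i+1) = 6(Δ_i − Δ_(i-1)) read
  2·m_0 + 6·m_1 + 1·m_2 = 6(Δ_1 - Δ_0) = -42
  1·m_1 + 4·m_2 + 1·m_3 = 6(Δ_2 - Δ_1) = 12
Clamped end conditions give two more equations: 2h_0·m_0 + h_0·m_1 = 6(Δ_0 - s'(0)) = 6 and h_2·m_2 + 2h_2·m_3 = 6(s'(4) - Δ_2) = 36.
Solving: m_0 = 67/11, m_1 = -101/11, m_2 = 10/11, m_3 = 193/11.
On [0, 2], s(t) = -3 + 3·t + 67/22·t² - 14/11·t³.
With t = 1/2: s(1/2) = -79/88.

-0.8977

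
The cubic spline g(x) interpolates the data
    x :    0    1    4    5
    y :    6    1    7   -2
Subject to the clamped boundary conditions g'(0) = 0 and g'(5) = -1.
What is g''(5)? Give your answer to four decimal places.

32.9524

Write m_i for g''(x_i). With h_i = 1, 3, 1 and divided differences Δ_i = -5, 2, -9, the continuity of g' gives the tridiagonal system
  1·m_0 + 8·m_1 + 3·m_2 = 6(Δ_1 - Δ_0) = 42
  3·m_1 + 8·m_2 + 1·m_3 = 6(Δ_2 - Δ_1) = -66
Clamped end conditions give two more equations: 2h_0·m_0 + h_0·m_1 = 6(Δ_0 - g'(0)) = -30 and h_2·m_2 + 2h_2·m_3 = 6(g'(5) - Δ_2) = 48.
Solving: m_0 = -470/21, m_1 = 310/21, m_2 = -376/21, m_3 = 692/21.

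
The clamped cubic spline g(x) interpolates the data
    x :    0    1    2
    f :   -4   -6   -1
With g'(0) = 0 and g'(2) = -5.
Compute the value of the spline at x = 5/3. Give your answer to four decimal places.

-1.2963

Put M_i = g'' at the i-th knot. Here h = (1, 1) and Δ = (-2, 5), so the interior equations h_(i-1)·M_(i-1) + 2(h_(i-1)+h_i)·M_i + h_i·M_(i+1) = 6(Δ_i − Δ_(i-1)) read
  1·M_0 + 4·M_1 + 1·M_2 = 6(Δ_1 - Δ_0) = 42
Clamped end conditions give two more equations: 2h_0·M_0 + h_0·M_1 = 6(Δ_0 - g'(0)) = -12 and h_1·M_1 + 2h_1·M_2 = 6(g'(2) - Δ_1) = -60.
Forward elimination and back-substitution give M_0 = -19, M_1 = 26, M_2 = -43.
On [1, 2], g(x) = -6 + 7/2·(x - 1) + 13·(x - 1)² - 23/2·(x - 1)³.
With (x - 1) = 2/3: g(5/3) = -35/27.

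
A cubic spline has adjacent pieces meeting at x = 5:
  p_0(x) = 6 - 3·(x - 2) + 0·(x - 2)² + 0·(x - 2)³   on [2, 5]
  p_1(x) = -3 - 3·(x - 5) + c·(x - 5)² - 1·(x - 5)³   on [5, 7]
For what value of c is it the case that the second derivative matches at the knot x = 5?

p_0''(x) = 0 + 0·(x - 2), so p_0''(5) = 0. On the right, p_1''(5) = 2c, so c = 0.

0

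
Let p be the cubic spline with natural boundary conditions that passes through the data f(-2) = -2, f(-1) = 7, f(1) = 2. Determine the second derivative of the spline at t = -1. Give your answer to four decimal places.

With σ_i denoting the second derivative at x_i, h_i = 1, 2, and Δ_i = (y_(i+1) − y_i)/h_i = 9, -5/2:
  1·σ_0 + 6·σ_1 + 2·σ_2 = 6(Δ_1 - Δ_0) = -69
Natural end conditions: σ_0 = σ_2 = 0.
Hence σ_0 = 0, σ_1 = -23/2, σ_2 = 0.

-11.5000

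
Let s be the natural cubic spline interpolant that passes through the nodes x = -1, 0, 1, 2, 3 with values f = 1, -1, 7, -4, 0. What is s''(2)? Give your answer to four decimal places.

With M_i denoting the second derivative at x_i, h_i = 1, 1, 1, 1, and Δ_i = (y_(i+1) − y_i)/h_i = -2, 8, -11, 4:
  1·M_0 + 4·M_1 + 1·M_2 = 6(Δ_1 - Δ_0) = 60
  1·M_1 + 4·M_2 + 1·M_3 = 6(Δ_2 - Δ_1) = -114
  1·M_2 + 4·M_3 + 1·M_4 = 6(Δ_3 - Δ_2) = 90
Natural end conditions: M_0 = M_4 = 0.
Hence M_0 = 0, M_1 = 723/28, M_2 = -303/7, M_3 = 933/28, M_4 = 0.

33.3214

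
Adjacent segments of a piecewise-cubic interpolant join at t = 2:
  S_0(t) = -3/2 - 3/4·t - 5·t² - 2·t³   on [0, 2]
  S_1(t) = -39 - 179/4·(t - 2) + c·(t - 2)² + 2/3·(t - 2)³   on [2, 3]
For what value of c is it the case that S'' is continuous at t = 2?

S_0''(t) = -10 - 12·t, so S_0''(2) = -34. On the right, S_1''(2) = 2c, so c = -17.

-17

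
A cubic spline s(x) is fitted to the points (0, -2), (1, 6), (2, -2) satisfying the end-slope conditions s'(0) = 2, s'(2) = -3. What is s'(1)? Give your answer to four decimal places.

With M_i denoting the second derivative at x_i, h_i = 1, 1, and Δ_i = (y_(i+1) − y_i)/h_i = 8, -8:
  1·M_0 + 4·M_1 + 1·M_2 = 6(Δ_1 - Δ_0) = -96
Clamped end conditions give two more equations: 2h_0·M_0 + h_0·M_1 = 6(Δ_0 - s'(0)) = 36 and h_1·M_1 + 2h_1·M_2 = 6(s'(2) - Δ_1) = 30.
Forward elimination and back-substitution give M_0 = 79/2, M_1 = -43, M_2 = 73/2.
On [1, 2], s'(x) = b_1 + 2c_1·(x - 1) + 3d_1·(x - 1)² with b_1 = Δ_1 - h_1(2M_1 + M_2)/6 = 1/4, c_1 = M_1/2 = -43/2, d_1 = (M_2 - M_1)/(6h_1) = 53/4. So s'(1) = 1/4.

0.2500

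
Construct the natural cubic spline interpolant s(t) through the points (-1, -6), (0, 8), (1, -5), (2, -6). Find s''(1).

Write M_i for s''(x_i). With h_i = 1, 1, 1 and divided differences Δ_i = 14, -13, -1, the continuity of s' gives the tridiagonal system
  1·M_0 + 4·M_1 + 1·M_2 = 6(Δ_1 - Δ_0) = -162
  1·M_1 + 4·M_2 + 1·M_3 = 6(Δ_2 - Δ_1) = 72
Natural end conditions: M_0 = M_3 = 0.
Solving: M_0 = 0, M_1 = -48, M_2 = 30, M_3 = 0.

30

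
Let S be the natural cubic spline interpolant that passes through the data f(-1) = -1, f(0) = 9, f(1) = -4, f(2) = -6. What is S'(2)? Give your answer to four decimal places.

2.4667

With m_i denoting the second derivative at x_i, h_i = 1, 1, 1, and Δ_i = (y_(i+1) − y_i)/h_i = 10, -13, -2:
  1·m_0 + 4·m_1 + 1·m_2 = 6(Δ_1 - Δ_0) = -138
  1·m_1 + 4·m_2 + 1·m_3 = 6(Δ_2 - Δ_1) = 66
Natural end conditions: m_0 = m_3 = 0.
Solving the tridiagonal system: m_0 = 0, m_1 = -206/5, m_2 = 134/5, m_3 = 0.
On [1, 2], S'(x) = b_2 + 2c_2·(x - 1) + 3d_2·(x - 1)² with b_2 = Δ_2 - h_2(2m_2 + m_3)/6 = -164/15, c_2 = m_2/2 = 67/5, d_2 = (m_3 - m_2)/(6h_2) = -67/15. So S'(2) = 37/15.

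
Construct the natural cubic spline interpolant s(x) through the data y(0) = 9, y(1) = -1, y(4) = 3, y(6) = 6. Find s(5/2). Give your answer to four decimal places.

Let σ_i = s''(x_i). Step sizes h_i = 1, 3, 2; slopes of the chords Δ_i = (y_(i+1) - y_i)/h_i = -10, 4/3, 3/2.
  1·σ_0 + 8·σ_1 + 3·σ_2 = 6(Δ_1 - Δ_0) = 68
  3·σ_1 + 10·σ_2 + 2·σ_3 = 6(Δ_2 - Δ_1) = 1
Natural end conditions: σ_0 = σ_3 = 0.
Solving the tridiagonal system: σ_0 = 0, σ_1 = 677/71, σ_2 = -196/71, σ_3 = 0.
On [1, 4], s(x) = -1 - 1453/213·(x - 1) + 677/142·(x - 1)² - 97/142·(x - 1)³.
With (x - 1) = 3/2: s(5/2) = -3193/1136.

-2.8107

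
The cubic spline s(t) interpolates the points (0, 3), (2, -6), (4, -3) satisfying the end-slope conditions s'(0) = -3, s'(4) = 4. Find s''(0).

-5

Let M_i = s''(x_i). Step sizes h_i = 2, 2; slopes of the chords Δ_i = (y_(i+1) - y_i)/h_i = -9/2, 3/2.
  2·M_0 + 8·M_1 + 2·M_2 = 6(Δ_1 - Δ_0) = 36
Clamped end conditions give two more equations: 2h_0·M_0 + h_0·M_1 = 6(Δ_0 - s'(0)) = -9 and h_1·M_1 + 2h_1·M_2 = 6(s'(4) - Δ_1) = 15.
Solving: M_0 = -5, M_1 = 11/2, M_2 = 1.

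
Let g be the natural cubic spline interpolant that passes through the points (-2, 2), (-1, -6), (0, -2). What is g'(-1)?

-2

Let m_i = g''(x_i). Step sizes h_i = 1, 1; slopes of the chords Δ_i = (y_(i+1) - y_i)/h_i = -8, 4.
  1·m_0 + 4·m_1 + 1·m_2 = 6(Δ_1 - Δ_0) = 72
Natural end conditions: m_0 = m_2 = 0.
Forward elimination and back-substitution give m_0 = 0, m_1 = 18, m_2 = 0.
On [-1, 0], g'(x) = b_1 + 2c_1·(x + 1) + 3d_1·(x + 1)² with b_1 = Δ_1 - h_1(2m_1 + m_2)/6 = -2, c_1 = m_1/2 = 9, d_1 = (m_2 - m_1)/(6h_1) = -3. So g'(-1) = -2.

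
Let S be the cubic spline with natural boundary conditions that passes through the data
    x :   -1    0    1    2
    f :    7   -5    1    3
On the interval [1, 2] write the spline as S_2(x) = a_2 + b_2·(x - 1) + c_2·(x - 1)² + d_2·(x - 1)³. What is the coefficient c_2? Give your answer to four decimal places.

With M_i denoting the second derivative at x_i, h_i = 1, 1, 1, and Δ_i = (y_(i+1) − y_i)/h_i = -12, 6, 2:
  1·M_0 + 4·M_1 + 1·M_2 = 6(Δ_1 - Δ_0) = 108
  1·M_1 + 4·M_2 + 1·M_3 = 6(Δ_2 - Δ_1) = -24
Natural end conditions: M_0 = M_3 = 0.
Forward elimination and back-substitution give M_0 = 0, M_1 = 152/5, M_2 = -68/5, M_3 = 0.
On [1, 2], with S_2(x) = a_2 + b_2·(x - 1) + c_2·(x - 1)² + d_2·(x - 1)³: c_2 = M_2/2 = -34/5, d_2 = (M_3 - M_2)/(6h_2) = 34/15, b_2 = Δ_2 - h_2(2M_2 + M_3)/6 = 98/15.

-6.8000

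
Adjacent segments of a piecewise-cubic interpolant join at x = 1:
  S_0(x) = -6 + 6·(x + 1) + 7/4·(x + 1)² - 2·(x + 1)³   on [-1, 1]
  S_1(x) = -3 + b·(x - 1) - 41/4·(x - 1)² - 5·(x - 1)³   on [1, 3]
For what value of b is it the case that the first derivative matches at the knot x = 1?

S_0'(x) = 6 + 7/2·(x + 1) - 6·(x + 1)², so S_0'(1) = -11. On the right, S_1'(1) = b, so b = -11.

-11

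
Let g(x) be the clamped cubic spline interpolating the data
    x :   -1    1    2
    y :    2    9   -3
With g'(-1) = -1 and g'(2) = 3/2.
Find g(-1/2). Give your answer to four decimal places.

Let M_i = g''(x_i). Step sizes h_i = 2, 1; slopes of the chords Δ_i = (y_(i+1) - y_i)/h_i = 7/2, -12.
  2·M_0 + 6·M_1 + 1·M_2 = 6(Δ_1 - Δ_0) = -93
Clamped end conditions give two more equations: 2h_0·M_0 + h_0·M_1 = 6(Δ_0 - g'(-1)) = 27 and h_1·M_1 + 2h_1·M_2 = 6(g'(2) - Δ_1) = 81.
Solving the tridiagonal system: M_0 = 277/12, M_1 = -98/3, M_2 = 341/6.
On [-1, 1], g(x) = 2 - 1·(x + 1) + 277/24·(x + 1)² - 223/48·(x + 1)³.
With (x + 1) = 1/2: g(-1/2) = 487/128.

3.8047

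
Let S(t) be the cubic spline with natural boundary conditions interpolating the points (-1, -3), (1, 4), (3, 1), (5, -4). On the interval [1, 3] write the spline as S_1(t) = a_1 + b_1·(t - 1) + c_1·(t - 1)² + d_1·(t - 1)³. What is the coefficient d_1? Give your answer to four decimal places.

0.3333

Write σ_i for S''(x_i). With h_i = 2, 2, 2 and divided differences Δ_i = 7/2, -3/2, -5/2, the continuity of S' gives the tridiagonal system
  2·σ_0 + 8·σ_1 + 2·σ_2 = 6(Δ_1 - Δ_0) = -30
  2·σ_1 + 8·σ_2 + 2·σ_3 = 6(Δ_2 - Δ_1) = -6
Natural end conditions: σ_0 = σ_3 = 0.
Solving the tridiagonal system: σ_0 = 0, σ_1 = -19/5, σ_2 = 1/5, σ_3 = 0.
On [1, 3], with S_1(t) = a_1 + b_1·(t - 1) + c_1·(t - 1)² + d_1·(t - 1)³: c_1 = σ_1/2 = -19/10, d_1 = (σ_2 - σ_1)/(6h_1) = 1/3, b_1 = Δ_1 - h_1(2σ_1 + σ_2)/6 = 29/30.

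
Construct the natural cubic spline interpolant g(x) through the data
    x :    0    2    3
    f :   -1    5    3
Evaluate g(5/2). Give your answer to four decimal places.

4.3125

With m_i denoting the second derivative at x_i, h_i = 2, 1, and Δ_i = (y_(i+1) − y_i)/h_i = 3, -2:
  2·m_0 + 6·m_1 + 1·m_2 = 6(Δ_1 - Δ_0) = -30
Natural end conditions: m_0 = m_2 = 0.
Solving the tridiagonal system: m_0 = 0, m_1 = -5, m_2 = 0.
On [2, 3], g(x) = 5 - 1/3·(x - 2) - 5/2·(x - 2)² + 5/6·(x - 2)³.
With (x - 2) = 1/2: g(5/2) = 69/16.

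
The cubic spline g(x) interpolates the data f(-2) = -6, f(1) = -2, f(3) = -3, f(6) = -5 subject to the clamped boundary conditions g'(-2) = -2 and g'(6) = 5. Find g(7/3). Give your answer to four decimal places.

Put m_i = g'' at the i-th knot. Here h = (3, 2, 3) and Δ = (4/3, -1/2, -2/3), so the interior equations h_(i-1)·m_(i-1) + 2(h_(i-1)+h_i)·m_i + h_i·m_(i+1) = 6(Δ_i − Δ_(i-1)) read
  3·m_0 + 10·m_1 + 2·m_2 = 6(Δ_1 - Δ_0) = -11
  2·m_1 + 10·m_2 + 3·m_3 = 6(Δ_2 - Δ_1) = -1
Clamped end conditions give two more equations: 2h_0·m_0 + h_0·m_1 = 6(Δ_0 - g'(-2)) = 20 and h_2·m_2 + 2h_2·m_3 = 6(g'(6) - Δ_2) = 34.
Hence m_0 = 1195/273, m_1 = -190/91, m_2 = -148/91, m_3 = 1769/273.
On [1, 3], g(x) = -2 + 261/182·(x - 1) - 95/91·(x - 1)² + 1/26·(x - 1)³.
With (x - 1) = 4/3: g(7/3) = -4552/2457.

-1.8527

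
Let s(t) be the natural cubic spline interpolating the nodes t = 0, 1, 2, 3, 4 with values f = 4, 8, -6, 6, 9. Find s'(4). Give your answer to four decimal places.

Put m_i = s'' at the i-th knot. Here h = (1, 1, 1, 1) and Δ = (4, -14, 12, 3), so the interior equations h_(i-1)·m_(i-1) + 2(h_(i-1)+h_i)·m_i + h_i·m_(i+1) = 6(Δ_i − Δ_(i-1)) read
  1·m_0 + 4·m_1 + 1·m_2 = 6(Δ_1 - Δ_0) = -108
  1·m_1 + 4·m_2 + 1·m_3 = 6(Δ_2 - Δ_1) = 156
  1·m_2 + 4·m_3 + 1·m_4 = 6(Δ_3 - Δ_2) = -54
Natural end conditions: m_0 = m_4 = 0.
Forward elimination and back-substitution give m_0 = 0, m_1 = -1149/28, m_2 = 393/7, m_3 = -771/28, m_4 = 0.
On [3, 4], s'(t) = b_3 + 2c_3·(t - 3) + 3d_3·(t - 3)² with b_3 = Δ_3 - h_3(2m_3 + m_4)/6 = 341/28, c_3 = m_3/2 = -771/56, d_3 = (m_4 - m_3)/(6h_3) = 257/56. So s'(4) = -89/56.

-1.5893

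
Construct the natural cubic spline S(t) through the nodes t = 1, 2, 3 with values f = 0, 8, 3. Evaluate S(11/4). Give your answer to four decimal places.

5.0117

With m_i denoting the second derivative at x_i, h_i = 1, 1, and Δ_i = (y_(i+1) − y_i)/h_i = 8, -5:
  1·m_0 + 4·m_1 + 1·m_2 = 6(Δ_1 - Δ_0) = -78
Natural end conditions: m_0 = m_2 = 0.
Solving the tridiagonal system: m_0 = 0, m_1 = -39/2, m_2 = 0.
On [2, 3], S(t) = 8 + 3/2·(t - 2) - 39/4·(t - 2)² + 13/4·(t - 2)³.
With (t - 2) = 3/4: S(11/4) = 1283/256.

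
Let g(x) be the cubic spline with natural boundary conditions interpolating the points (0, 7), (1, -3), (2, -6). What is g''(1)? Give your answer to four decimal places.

10.5000

Put σ_i = g'' at the i-th knot. Here h = (1, 1) and Δ = (-10, -3), so the interior equations h_(i-1)·σ_(i-1) + 2(h_(i-1)+h_i)·σ_i + h_i·σ_(i+1) = 6(Δ_i − Δ_(i-1)) read
  1·σ_0 + 4·σ_1 + 1·σ_2 = 6(Δ_1 - Δ_0) = 42
Natural end conditions: σ_0 = σ_2 = 0.
Solving: σ_0 = 0, σ_1 = 21/2, σ_2 = 0.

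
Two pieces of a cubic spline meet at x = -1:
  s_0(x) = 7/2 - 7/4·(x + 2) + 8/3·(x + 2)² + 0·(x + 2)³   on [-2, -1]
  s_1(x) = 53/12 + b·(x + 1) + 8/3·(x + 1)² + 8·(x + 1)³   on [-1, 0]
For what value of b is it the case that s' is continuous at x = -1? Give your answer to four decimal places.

s_0'(x) = -7/4 + 16/3·(x + 2) + 0·(x + 2)², so s_0'(-1) = 43/12. On the right, s_1'(-1) = b, so b = 43/12.

3.5833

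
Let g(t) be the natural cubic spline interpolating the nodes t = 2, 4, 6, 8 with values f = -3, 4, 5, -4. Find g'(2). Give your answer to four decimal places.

3.9667

With M_i denoting the second derivative at x_i, h_i = 2, 2, 2, and Δ_i = (y_(i+1) − y_i)/h_i = 7/2, 1/2, -9/2:
  2·M_0 + 8·M_1 + 2·M_2 = 6(Δ_1 - Δ_0) = -18
  2·M_1 + 8·M_2 + 2·M_3 = 6(Δ_2 - Δ_1) = -30
Natural end conditions: M_0 = M_3 = 0.
Forward elimination and back-substitution give M_0 = 0, M_1 = -7/5, M_2 = -17/5, M_3 = 0.
On [2, 4], g'(t) = b_0 + 2c_0·(t - 2) + 3d_0·(t - 2)² with b_0 = Δ_0 - h_0(2M_0 + M_1)/6 = 119/30, c_0 = M_0/2 = 0, d_0 = (M_1 - M_0)/(6h_0) = -7/60. So g'(2) = 119/30.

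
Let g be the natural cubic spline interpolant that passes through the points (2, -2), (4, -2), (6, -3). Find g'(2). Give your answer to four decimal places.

0.1250

Write σ_i for g''(x_i). With h_i = 2, 2 and divided differences Δ_i = 0, -1/2, the continuity of g' gives the tridiagonal system
  2·σ_0 + 8·σ_1 + 2·σ_2 = 6(Δ_1 - Δ_0) = -3
Natural end conditions: σ_0 = σ_2 = 0.
Forward elimination and back-substitution give σ_0 = 0, σ_1 = -3/8, σ_2 = 0.
On [2, 4], g'(x) = b_0 + 2c_0·(x - 2) + 3d_0·(x - 2)² with b_0 = Δ_0 - h_0(2σ_0 + σ_1)/6 = 1/8, c_0 = σ_0/2 = 0, d_0 = (σ_1 - σ_0)/(6h_0) = -1/32. So g'(2) = 1/8.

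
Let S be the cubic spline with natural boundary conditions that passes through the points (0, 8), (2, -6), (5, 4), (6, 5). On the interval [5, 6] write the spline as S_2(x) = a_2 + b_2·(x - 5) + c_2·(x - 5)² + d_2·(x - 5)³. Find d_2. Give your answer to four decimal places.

Write σ_i for S''(x_i). With h_i = 2, 3, 1 and divided differences Δ_i = -7, 10/3, 1, the continuity of S' gives the tridiagonal system
  2·σ_0 + 10·σ_1 + 3·σ_2 = 6(Δ_1 - Δ_0) = 62
  3·σ_1 + 8·σ_2 + 1·σ_3 = 6(Δ_2 - Δ_1) = -14
Natural end conditions: σ_0 = σ_3 = 0.
Forward elimination and back-substitution give σ_0 = 0, σ_1 = 538/71, σ_2 = -326/71, σ_3 = 0.
On [5, 6], with S_2(x) = a_2 + b_2·(x - 5) + c_2·(x - 5)² + d_2·(x - 5)³: c_2 = σ_2/2 = -163/71, d_2 = (σ_3 - σ_2)/(6h_2) = 163/213, b_2 = Δ_2 - h_2(2σ_2 + σ_3)/6 = 539/213.

0.7653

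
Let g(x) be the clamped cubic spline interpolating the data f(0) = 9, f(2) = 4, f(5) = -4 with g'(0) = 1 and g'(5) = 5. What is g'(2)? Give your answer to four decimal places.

Put σ_i = g'' at the i-th knot. Here h = (2, 3) and Δ = (-5/2, -8/3), so the interior equations h_(i-1)·σ_(i-1) + 2(h_(i-1)+h_i)·σ_i + h_i·σ_(i+1) = 6(Δ_i − Δ_(i-1)) read
  2·σ_0 + 10·σ_1 + 3·σ_2 = 6(Δ_1 - Δ_0) = -1
Clamped end conditions give two more equations: 2h_0·σ_0 + h_0·σ_1 = 6(Δ_0 - g'(0)) = -21 and h_1·σ_1 + 2h_1·σ_2 = 6(g'(5) - Δ_1) = 46.
Solving: σ_0 = -87/20, σ_1 = -9/5, σ_2 = 257/30.
On [2, 5], g'(x) = b_1 + 2c_1·(x - 2) + 3d_1·(x - 2)² with b_1 = Δ_1 - h_1(2σ_1 + σ_2)/6 = -103/20, c_1 = σ_1/2 = -9/10, d_1 = (σ_2 - σ_1)/(6h_1) = 311/540. So g'(2) = -103/20.

-5.1500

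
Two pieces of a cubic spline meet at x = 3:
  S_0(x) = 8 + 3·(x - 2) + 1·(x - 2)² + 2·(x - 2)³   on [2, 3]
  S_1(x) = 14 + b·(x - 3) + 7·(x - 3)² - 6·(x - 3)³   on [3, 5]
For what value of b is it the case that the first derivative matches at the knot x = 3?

S_0'(x) = 3 + 2·(x - 2) + 6·(x - 2)², so S_0'(3) = 11. On the right, S_1'(3) = b, so b = 11.

11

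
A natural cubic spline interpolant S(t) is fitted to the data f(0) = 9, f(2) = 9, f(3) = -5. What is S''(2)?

Let M_i = S''(x_i). Step sizes h_i = 2, 1; slopes of the chords Δ_i = (y_(i+1) - y_i)/h_i = 0, -14.
  2·M_0 + 6·M_1 + 1·M_2 = 6(Δ_1 - Δ_0) = -84
Natural end conditions: M_0 = M_2 = 0.
Hence M_0 = 0, M_1 = -14, M_2 = 0.

-14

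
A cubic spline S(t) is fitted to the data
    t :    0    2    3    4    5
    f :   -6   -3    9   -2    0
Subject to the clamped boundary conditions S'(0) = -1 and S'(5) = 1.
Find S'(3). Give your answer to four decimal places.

With m_i denoting the second derivative at x_i, h_i = 2, 1, 1, 1, and Δ_i = (y_(i+1) − y_i)/h_i = 3/2, 12, -11, 2:
  2·m_0 + 6·m_1 + 1·m_2 = 6(Δ_1 - Δ_0) = 63
  1·m_1 + 4·m_2 + 1·m_3 = 6(Δ_2 - Δ_1) = -138
  1·m_2 + 4·m_3 + 1·m_4 = 6(Δ_3 - Δ_2) = 78
Clamped end conditions give two more equations: 2h_0·m_0 + h_0·m_1 = 6(Δ_0 - S'(0)) = 15 and h_3·m_3 + 2h_3·m_4 = 6(S'(5) - Δ_3) = -6.
Solving the tridiagonal system: m_0 = -1099/164, m_1 = 857/41, m_2 = -4019/82, m_3 = 1523/41, m_4 = -1769/82.
On [3, 4], S'(t) = b_2 + 2c_2·(t - 3) + 3d_2·(t - 3)² with b_2 = Δ_2 - h_2(2m_2 + m_3)/6 = -35/41, c_2 = m_2/2 = -4019/164, d_2 = (m_3 - m_2)/(6h_2) = 2355/164. So S'(3) = -35/41.

-0.8537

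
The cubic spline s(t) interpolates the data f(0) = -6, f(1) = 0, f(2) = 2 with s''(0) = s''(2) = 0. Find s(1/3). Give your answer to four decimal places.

-3.7037

With σ_i denoting the second derivative at x_i, h_i = 1, 1, and Δ_i = (y_(i+1) − y_i)/h_i = 6, 2:
  1·σ_0 + 4·σ_1 + 1·σ_2 = 6(Δ_1 - Δ_0) = -24
Natural end conditions: σ_0 = σ_2 = 0.
Hence σ_0 = 0, σ_1 = -6, σ_2 = 0.
On [0, 1], s(t) = -6 + 7·t + 0·t² - 1·t³.
With t = 1/3: s(1/3) = -100/27.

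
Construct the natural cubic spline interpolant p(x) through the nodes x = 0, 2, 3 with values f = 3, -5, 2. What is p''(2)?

Put m_i = p'' at the i-th knot. Here h = (2, 1) and Δ = (-4, 7), so the interior equations h_(i-1)·m_(i-1) + 2(h_(i-1)+h_i)·m_i + h_i·m_(i+1) = 6(Δ_i − Δ_(i-1)) read
  2·m_0 + 6·m_1 + 1·m_2 = 6(Δ_1 - Δ_0) = 66
Natural end conditions: m_0 = m_2 = 0.
Solving the tridiagonal system: m_0 = 0, m_1 = 11, m_2 = 0.

11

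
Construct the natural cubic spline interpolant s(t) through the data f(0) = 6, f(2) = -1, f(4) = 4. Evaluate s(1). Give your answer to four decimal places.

1.3750

With σ_i denoting the second derivative at x_i, h_i = 2, 2, and Δ_i = (y_(i+1) − y_i)/h_i = -7/2, 5/2:
  2·σ_0 + 8·σ_1 + 2·σ_2 = 6(Δ_1 - Δ_0) = 36
Natural end conditions: σ_0 = σ_2 = 0.
Hence σ_0 = 0, σ_1 = 9/2, σ_2 = 0.
On [0, 2], s(t) = 6 - 5·t + 0·t² + 3/8·t³.
With t = 1: s(1) = 11/8.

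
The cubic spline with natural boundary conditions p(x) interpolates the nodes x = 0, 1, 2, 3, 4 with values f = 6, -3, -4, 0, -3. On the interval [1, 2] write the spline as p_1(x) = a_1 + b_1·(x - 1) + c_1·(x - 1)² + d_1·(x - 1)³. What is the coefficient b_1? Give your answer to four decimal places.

-5.6786

Let M_i = p''(x_i). Step sizes h_i = 1, 1, 1, 1; slopes of the chords Δ_i = (y_(i+1) - y_i)/h_i = -9, -1, 4, -3.
  1·M_0 + 4·M_1 + 1·M_2 = 6(Δ_1 - Δ_0) = 48
  1·M_1 + 4·M_2 + 1·M_3 = 6(Δ_2 - Δ_1) = 30
  1·M_2 + 4·M_3 + 1·M_4 = 6(Δ_3 - Δ_2) = -42
Natural end conditions: M_0 = M_4 = 0.
Forward elimination and back-substitution give M_0 = 0, M_1 = 279/28, M_2 = 57/7, M_3 = -351/28, M_4 = 0.
On [1, 2], with p_1(x) = a_1 + b_1·(x - 1) + c_1·(x - 1)² + d_1·(x - 1)³: c_1 = M_1/2 = 279/56, d_1 = (M_2 - M_1)/(6h_1) = -17/56, b_1 = Δ_1 - h_1(2M_1 + M_2)/6 = -159/28.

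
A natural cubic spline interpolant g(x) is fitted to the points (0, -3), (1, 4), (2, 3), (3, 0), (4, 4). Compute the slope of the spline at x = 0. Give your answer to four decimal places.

8.8750

Let M_i = g''(x_i). Step sizes h_i = 1, 1, 1, 1; slopes of the chords Δ_i = (y_(i+1) - y_i)/h_i = 7, -1, -3, 4.
  1·M_0 + 4·M_1 + 1·M_2 = 6(Δ_1 - Δ_0) = -48
  1·M_1 + 4·M_2 + 1·M_3 = 6(Δ_2 - Δ_1) = -12
  1·M_2 + 4·M_3 + 1·M_4 = 6(Δ_3 - Δ_2) = 42
Natural end conditions: M_0 = M_4 = 0.
Hence M_0 = 0, M_1 = -45/4, M_2 = -3, M_3 = 45/4, M_4 = 0.
On [0, 1], g'(x) = b_0 + 2c_0·x + 3d_0·x² with b_0 = Δ_0 - h_0(2M_0 + M_1)/6 = 71/8, c_0 = M_0/2 = 0, d_0 = (M_1 - M_0)/(6h_0) = -15/8. So g'(0) = 71/8.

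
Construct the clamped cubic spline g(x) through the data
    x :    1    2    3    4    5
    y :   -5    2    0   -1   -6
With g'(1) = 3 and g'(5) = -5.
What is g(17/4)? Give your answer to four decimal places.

-1.9160

Let σ_i = g''(x_i). Step sizes h_i = 1, 1, 1, 1; slopes of the chords Δ_i = (y_(i+1) - y_i)/h_i = 7, -2, -1, -5.
  1·σ_0 + 4·σ_1 + 1·σ_2 = 6(Δ_1 - Δ_0) = -54
  1·σ_1 + 4·σ_2 + 1·σ_3 = 6(Δ_2 - Δ_1) = 6
  1·σ_2 + 4·σ_3 + 1·σ_4 = 6(Δ_3 - Δ_2) = -24
Clamped end conditions give two more equations: 2h_0·σ_0 + h_0·σ_1 = 6(Δ_0 - g'(1)) = 24 and h_3·σ_3 + 2h_3·σ_4 = 6(g'(5) - Δ_3) = 0.
Solving: σ_0 = 91/4, σ_1 = -43/2, σ_2 = 37/4, σ_3 = -19/2, σ_4 = 19/4.
On [4, 5], g(x) = -1 - 21/8·(x - 4) - 19/4·(x - 4)² + 19/8·(x - 4)³.
With (x - 4) = 1/4: g(17/4) = -981/512.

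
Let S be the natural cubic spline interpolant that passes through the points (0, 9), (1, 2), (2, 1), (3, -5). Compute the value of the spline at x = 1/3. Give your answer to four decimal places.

6.0938

Write m_i for S''(x_i). With h_i = 1, 1, 1 and divided differences Δ_i = -7, -1, -6, the continuity of S' gives the tridiagonal system
  1·m_0 + 4·m_1 + 1·m_2 = 6(Δ_1 - Δ_0) = 36
  1·m_1 + 4·m_2 + 1·m_3 = 6(Δ_2 - Δ_1) = -30
Natural end conditions: m_0 = m_3 = 0.
Solving the tridiagonal system: m_0 = 0, m_1 = 58/5, m_2 = -52/5, m_3 = 0.
On [0, 1], S(x) = 9 - 134/15·x + 0·x² + 29/15·x³.
With x = 1/3: S(1/3) = 2468/405.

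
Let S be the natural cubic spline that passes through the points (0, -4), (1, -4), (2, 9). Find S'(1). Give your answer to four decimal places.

6.5000

Let M_i = S''(x_i). Step sizes h_i = 1, 1; slopes of the chords Δ_i = (y_(i+1) - y_i)/h_i = 0, 13.
  1·M_0 + 4·M_1 + 1·M_2 = 6(Δ_1 - Δ_0) = 78
Natural end conditions: M_0 = M_2 = 0.
Hence M_0 = 0, M_1 = 39/2, M_2 = 0.
On [1, 2], S'(t) = b_1 + 2c_1·(t - 1) + 3d_1·(t - 1)² with b_1 = Δ_1 - h_1(2M_1 + M_2)/6 = 13/2, c_1 = M_1/2 = 39/4, d_1 = (M_2 - M_1)/(6h_1) = -13/4. So S'(1) = 13/2.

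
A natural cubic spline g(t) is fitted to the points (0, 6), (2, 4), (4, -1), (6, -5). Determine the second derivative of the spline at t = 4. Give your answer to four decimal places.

0.7000

Put σ_i = g'' at the i-th knot. Here h = (2, 2, 2) and Δ = (-1, -5/2, -2), so the interior equations h_(i-1)·σ_(i-1) + 2(h_(i-1)+h_i)·σ_i + h_i·σ_(i+1) = 6(Δ_i − Δ_(i-1)) read
  2·σ_0 + 8·σ_1 + 2·σ_2 = 6(Δ_1 - Δ_0) = -9
  2·σ_1 + 8·σ_2 + 2·σ_3 = 6(Δ_2 - Δ_1) = 3
Natural end conditions: σ_0 = σ_3 = 0.
Forward elimination and back-substitution give σ_0 = 0, σ_1 = -13/10, σ_2 = 7/10, σ_3 = 0.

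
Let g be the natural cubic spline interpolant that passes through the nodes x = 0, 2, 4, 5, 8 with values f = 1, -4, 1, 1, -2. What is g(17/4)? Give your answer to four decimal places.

Put σ_i = g'' at the i-th knot. Here h = (2, 2, 1, 3) and Δ = (-5/2, 5/2, 0, -1), so the interior equations h_(i-1)·σ_(i-1) + 2(h_(i-1)+h_i)·σ_i + h_i·σ_(i+1) = 6(Δ_i − Δ_(i-1)) read
  2·σ_0 + 8·σ_1 + 2·σ_2 = 6(Δ_1 - Δ_0) = 30
  2·σ_1 + 6·σ_2 + 1·σ_3 = 6(Δ_2 - Δ_1) = -15
  1·σ_2 + 8·σ_3 + 3·σ_4 = 6(Δ_3 - Δ_2) = -6
Natural end conditions: σ_0 = σ_4 = 0.
Solving the tridiagonal system: σ_0 = 0, σ_1 = 819/172, σ_2 = -174/43, σ_3 = -21/86, σ_4 = 0.
On [4, 5], g(x) = 1 + 239/172·(x - 4) - 87/43·(x - 4)² + 109/172·(x - 4)³.
With (x - 4) = 1/4: g(17/4) = 13549/11008.

1.2308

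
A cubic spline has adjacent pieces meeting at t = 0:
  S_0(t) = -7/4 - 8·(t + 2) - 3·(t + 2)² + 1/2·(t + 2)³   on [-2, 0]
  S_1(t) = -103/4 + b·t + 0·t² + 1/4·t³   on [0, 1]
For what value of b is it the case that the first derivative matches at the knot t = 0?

-14

S_0'(t) = -8 - 6·(t + 2) + 3/2·(t + 2)², so S_0'(0) = -14. On the right, S_1'(0) = b, so b = -14.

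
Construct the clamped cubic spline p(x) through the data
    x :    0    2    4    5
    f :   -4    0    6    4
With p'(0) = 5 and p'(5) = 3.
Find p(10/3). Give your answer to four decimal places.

5.4815

Write m_i for p''(x_i). With h_i = 2, 2, 1 and divided differences Δ_i = 2, 3, -2, the continuity of p' gives the tridiagonal system
  2·m_0 + 8·m_1 + 2·m_2 = 6(Δ_1 - Δ_0) = 6
  2·m_1 + 6·m_2 + 1·m_3 = 6(Δ_2 - Δ_1) = -30
Clamped end conditions give two more equations: 2h_0·m_0 + h_0·m_1 = 6(Δ_0 - p'(0)) = -18 and h_2·m_2 + 2h_2·m_3 = 6(p'(5) - Δ_2) = 30.
Solving: m_0 = -7, m_1 = 5, m_2 = -10, m_3 = 20.
On [2, 4], p(x) = 0 + 3·(x - 2) + 5/2·(x - 2)² - 5/4·(x - 2)³.
With (x - 2) = 4/3: p(10/3) = 148/27.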